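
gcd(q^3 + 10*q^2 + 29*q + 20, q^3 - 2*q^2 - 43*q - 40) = q^2 + 6*q + 5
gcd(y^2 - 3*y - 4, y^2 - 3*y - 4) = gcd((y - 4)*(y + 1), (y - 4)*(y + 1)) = y^2 - 3*y - 4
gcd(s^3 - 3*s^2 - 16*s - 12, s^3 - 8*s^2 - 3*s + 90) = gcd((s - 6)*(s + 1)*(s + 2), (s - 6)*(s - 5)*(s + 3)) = s - 6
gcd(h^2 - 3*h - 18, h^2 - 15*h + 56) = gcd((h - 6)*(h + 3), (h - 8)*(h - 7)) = 1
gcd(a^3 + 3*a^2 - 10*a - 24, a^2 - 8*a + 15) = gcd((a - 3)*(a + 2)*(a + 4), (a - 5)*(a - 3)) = a - 3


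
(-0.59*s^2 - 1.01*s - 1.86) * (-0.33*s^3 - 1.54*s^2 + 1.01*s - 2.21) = 0.1947*s^5 + 1.2419*s^4 + 1.5733*s^3 + 3.1482*s^2 + 0.3535*s + 4.1106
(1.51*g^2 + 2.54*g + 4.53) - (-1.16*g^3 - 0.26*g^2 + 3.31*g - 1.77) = 1.16*g^3 + 1.77*g^2 - 0.77*g + 6.3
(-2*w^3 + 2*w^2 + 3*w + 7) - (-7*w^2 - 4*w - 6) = -2*w^3 + 9*w^2 + 7*w + 13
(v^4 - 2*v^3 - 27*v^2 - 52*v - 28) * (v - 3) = v^5 - 5*v^4 - 21*v^3 + 29*v^2 + 128*v + 84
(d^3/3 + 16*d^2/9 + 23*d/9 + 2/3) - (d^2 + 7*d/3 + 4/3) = d^3/3 + 7*d^2/9 + 2*d/9 - 2/3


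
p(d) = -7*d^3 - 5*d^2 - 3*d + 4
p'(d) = -21*d^2 - 10*d - 3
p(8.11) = -4083.07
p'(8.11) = -1465.31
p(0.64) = -1.80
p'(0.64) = -18.00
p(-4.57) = 581.39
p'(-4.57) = -395.88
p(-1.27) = 14.08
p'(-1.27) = -24.17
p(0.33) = 2.21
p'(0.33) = -8.59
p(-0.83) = 7.05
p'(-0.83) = -9.17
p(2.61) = -162.35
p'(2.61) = -172.15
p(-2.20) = 60.94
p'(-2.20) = -82.64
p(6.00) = -1706.00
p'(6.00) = -819.00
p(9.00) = -5531.00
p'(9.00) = -1794.00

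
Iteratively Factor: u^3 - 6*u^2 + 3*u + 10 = (u + 1)*(u^2 - 7*u + 10) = (u - 2)*(u + 1)*(u - 5)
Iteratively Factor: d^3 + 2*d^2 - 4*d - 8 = (d + 2)*(d^2 - 4) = (d + 2)^2*(d - 2)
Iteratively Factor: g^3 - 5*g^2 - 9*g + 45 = (g + 3)*(g^2 - 8*g + 15) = (g - 3)*(g + 3)*(g - 5)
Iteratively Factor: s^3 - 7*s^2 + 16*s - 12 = (s - 2)*(s^2 - 5*s + 6) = (s - 3)*(s - 2)*(s - 2)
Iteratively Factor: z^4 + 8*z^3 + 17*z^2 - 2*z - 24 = (z + 4)*(z^3 + 4*z^2 + z - 6) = (z - 1)*(z + 4)*(z^2 + 5*z + 6) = (z - 1)*(z + 3)*(z + 4)*(z + 2)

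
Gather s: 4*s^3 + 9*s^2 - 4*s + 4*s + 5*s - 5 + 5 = 4*s^3 + 9*s^2 + 5*s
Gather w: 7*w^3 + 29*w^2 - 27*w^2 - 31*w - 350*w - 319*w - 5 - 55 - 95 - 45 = 7*w^3 + 2*w^2 - 700*w - 200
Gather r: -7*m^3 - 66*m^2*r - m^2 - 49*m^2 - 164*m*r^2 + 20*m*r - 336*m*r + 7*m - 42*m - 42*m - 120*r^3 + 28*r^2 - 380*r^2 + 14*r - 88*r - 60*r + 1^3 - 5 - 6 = -7*m^3 - 50*m^2 - 77*m - 120*r^3 + r^2*(-164*m - 352) + r*(-66*m^2 - 316*m - 134) - 10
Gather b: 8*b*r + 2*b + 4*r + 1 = b*(8*r + 2) + 4*r + 1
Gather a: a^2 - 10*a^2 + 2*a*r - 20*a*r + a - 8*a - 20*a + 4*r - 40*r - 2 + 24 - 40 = -9*a^2 + a*(-18*r - 27) - 36*r - 18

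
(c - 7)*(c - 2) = c^2 - 9*c + 14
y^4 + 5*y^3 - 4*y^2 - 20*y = y*(y - 2)*(y + 2)*(y + 5)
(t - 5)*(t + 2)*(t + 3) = t^3 - 19*t - 30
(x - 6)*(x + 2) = x^2 - 4*x - 12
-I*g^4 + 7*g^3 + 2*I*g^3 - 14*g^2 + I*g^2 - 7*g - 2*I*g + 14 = (g - 2)*(g + 1)*(g + 7*I)*(-I*g + I)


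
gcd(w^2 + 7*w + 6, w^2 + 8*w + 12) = w + 6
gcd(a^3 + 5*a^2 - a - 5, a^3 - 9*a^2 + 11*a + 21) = a + 1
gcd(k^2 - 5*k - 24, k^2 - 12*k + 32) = k - 8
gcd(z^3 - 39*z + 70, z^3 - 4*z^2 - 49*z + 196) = z + 7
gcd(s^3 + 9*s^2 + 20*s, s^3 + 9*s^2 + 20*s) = s^3 + 9*s^2 + 20*s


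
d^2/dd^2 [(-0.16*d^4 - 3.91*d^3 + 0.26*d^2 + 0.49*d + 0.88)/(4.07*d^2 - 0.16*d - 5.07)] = (-5.300768*d^6 + 0.625152000000071*d^5 + 19.784928*d^4 - 147.069556*d^3 + 51.268956*d^2 - 545.808684*d + 48.934052)/(67.419143*d^6 - 7.951152*d^5 - 251.639553*d^4 + 19.805408*d^3 + 313.467453*d^2 - 12.338352*d - 130.323843)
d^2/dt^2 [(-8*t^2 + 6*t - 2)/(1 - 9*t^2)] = 4*(-243*t^3 + 351*t^2 - 81*t + 13)/(729*t^6 - 243*t^4 + 27*t^2 - 1)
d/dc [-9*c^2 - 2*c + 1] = -18*c - 2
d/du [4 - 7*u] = -7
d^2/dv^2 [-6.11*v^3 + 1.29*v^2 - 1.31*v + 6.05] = 2.58 - 36.66*v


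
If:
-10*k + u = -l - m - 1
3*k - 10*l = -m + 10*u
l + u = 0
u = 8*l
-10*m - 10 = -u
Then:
No Solution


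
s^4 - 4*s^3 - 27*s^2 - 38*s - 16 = (s - 8)*(s + 1)^2*(s + 2)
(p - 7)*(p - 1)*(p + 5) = p^3 - 3*p^2 - 33*p + 35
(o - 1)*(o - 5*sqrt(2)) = o^2 - 5*sqrt(2)*o - o + 5*sqrt(2)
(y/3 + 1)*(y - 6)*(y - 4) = y^3/3 - 7*y^2/3 - 2*y + 24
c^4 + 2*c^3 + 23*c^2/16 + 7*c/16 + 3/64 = (c + 1/4)*(c + 1/2)^2*(c + 3/4)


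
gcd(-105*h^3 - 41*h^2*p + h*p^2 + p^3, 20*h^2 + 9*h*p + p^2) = 5*h + p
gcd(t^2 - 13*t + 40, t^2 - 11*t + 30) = t - 5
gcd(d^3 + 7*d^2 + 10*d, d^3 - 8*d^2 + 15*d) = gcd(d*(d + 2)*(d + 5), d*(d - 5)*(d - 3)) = d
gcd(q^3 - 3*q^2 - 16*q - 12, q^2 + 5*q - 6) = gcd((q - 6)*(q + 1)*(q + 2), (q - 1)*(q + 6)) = 1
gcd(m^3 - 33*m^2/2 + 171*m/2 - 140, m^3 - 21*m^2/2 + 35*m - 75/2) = m - 5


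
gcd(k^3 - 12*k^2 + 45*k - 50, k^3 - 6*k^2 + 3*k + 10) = k^2 - 7*k + 10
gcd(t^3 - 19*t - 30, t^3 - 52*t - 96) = t + 2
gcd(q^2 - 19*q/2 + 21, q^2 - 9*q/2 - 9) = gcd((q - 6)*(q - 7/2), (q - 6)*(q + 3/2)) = q - 6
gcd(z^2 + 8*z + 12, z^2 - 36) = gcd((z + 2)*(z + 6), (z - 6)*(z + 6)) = z + 6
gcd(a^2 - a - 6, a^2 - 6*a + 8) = 1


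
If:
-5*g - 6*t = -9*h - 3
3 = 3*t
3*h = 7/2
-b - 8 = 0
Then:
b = -8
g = 3/2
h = 7/6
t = 1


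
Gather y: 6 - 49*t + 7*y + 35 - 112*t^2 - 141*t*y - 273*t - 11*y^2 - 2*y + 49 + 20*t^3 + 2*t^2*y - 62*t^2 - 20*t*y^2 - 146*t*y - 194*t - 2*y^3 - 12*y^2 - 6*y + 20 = 20*t^3 - 174*t^2 - 516*t - 2*y^3 + y^2*(-20*t - 23) + y*(2*t^2 - 287*t - 1) + 110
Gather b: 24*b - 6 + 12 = 24*b + 6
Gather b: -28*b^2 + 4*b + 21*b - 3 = -28*b^2 + 25*b - 3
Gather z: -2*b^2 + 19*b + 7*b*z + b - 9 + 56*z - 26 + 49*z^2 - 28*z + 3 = -2*b^2 + 20*b + 49*z^2 + z*(7*b + 28) - 32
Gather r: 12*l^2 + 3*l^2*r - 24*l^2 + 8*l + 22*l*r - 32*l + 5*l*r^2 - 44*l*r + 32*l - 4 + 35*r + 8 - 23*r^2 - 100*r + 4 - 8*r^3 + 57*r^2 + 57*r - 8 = -12*l^2 + 8*l - 8*r^3 + r^2*(5*l + 34) + r*(3*l^2 - 22*l - 8)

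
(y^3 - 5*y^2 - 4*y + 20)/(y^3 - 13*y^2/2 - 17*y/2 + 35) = 2*(y^2 - 3*y - 10)/(2*y^2 - 9*y - 35)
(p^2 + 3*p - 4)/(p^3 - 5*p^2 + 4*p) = (p + 4)/(p*(p - 4))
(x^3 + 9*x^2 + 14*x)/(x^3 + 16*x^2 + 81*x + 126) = x*(x + 2)/(x^2 + 9*x + 18)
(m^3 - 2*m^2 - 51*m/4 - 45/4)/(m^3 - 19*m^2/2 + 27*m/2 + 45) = (m + 3/2)/(m - 6)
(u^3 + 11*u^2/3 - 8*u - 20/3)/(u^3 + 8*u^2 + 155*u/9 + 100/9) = 3*(3*u^2 - 4*u - 4)/(9*u^2 + 27*u + 20)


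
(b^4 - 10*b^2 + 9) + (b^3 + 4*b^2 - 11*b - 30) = b^4 + b^3 - 6*b^2 - 11*b - 21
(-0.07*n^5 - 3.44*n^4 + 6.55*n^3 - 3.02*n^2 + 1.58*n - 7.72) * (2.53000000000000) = -0.1771*n^5 - 8.7032*n^4 + 16.5715*n^3 - 7.6406*n^2 + 3.9974*n - 19.5316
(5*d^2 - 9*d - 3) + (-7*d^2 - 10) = -2*d^2 - 9*d - 13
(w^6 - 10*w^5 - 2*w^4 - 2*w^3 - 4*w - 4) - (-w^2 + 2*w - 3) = w^6 - 10*w^5 - 2*w^4 - 2*w^3 + w^2 - 6*w - 1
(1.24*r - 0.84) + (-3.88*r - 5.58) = -2.64*r - 6.42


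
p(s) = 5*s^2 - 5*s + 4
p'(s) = 10*s - 5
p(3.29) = 41.67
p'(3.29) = 27.90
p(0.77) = 3.11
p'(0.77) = 2.70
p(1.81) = 11.33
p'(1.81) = 13.10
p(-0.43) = 7.07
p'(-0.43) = -9.30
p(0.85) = 3.36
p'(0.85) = 3.50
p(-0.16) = 4.93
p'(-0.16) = -6.60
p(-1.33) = 19.49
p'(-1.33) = -18.30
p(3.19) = 38.93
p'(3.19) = 26.90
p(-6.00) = 214.00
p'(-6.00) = -65.00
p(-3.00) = 64.00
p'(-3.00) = -35.00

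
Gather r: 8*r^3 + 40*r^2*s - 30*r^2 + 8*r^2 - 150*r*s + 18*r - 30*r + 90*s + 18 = 8*r^3 + r^2*(40*s - 22) + r*(-150*s - 12) + 90*s + 18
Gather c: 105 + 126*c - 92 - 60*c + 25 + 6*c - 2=72*c + 36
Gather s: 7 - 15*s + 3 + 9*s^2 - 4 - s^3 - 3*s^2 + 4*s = -s^3 + 6*s^2 - 11*s + 6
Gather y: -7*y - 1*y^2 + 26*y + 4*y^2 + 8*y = 3*y^2 + 27*y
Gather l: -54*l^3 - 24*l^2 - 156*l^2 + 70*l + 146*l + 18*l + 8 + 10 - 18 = -54*l^3 - 180*l^2 + 234*l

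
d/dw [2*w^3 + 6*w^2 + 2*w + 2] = 6*w^2 + 12*w + 2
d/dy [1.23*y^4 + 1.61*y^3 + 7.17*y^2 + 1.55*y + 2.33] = 4.92*y^3 + 4.83*y^2 + 14.34*y + 1.55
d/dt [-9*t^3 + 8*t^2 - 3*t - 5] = -27*t^2 + 16*t - 3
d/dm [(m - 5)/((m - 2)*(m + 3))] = (-m^2 + 10*m - 1)/(m^4 + 2*m^3 - 11*m^2 - 12*m + 36)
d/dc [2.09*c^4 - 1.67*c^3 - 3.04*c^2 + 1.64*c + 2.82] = 8.36*c^3 - 5.01*c^2 - 6.08*c + 1.64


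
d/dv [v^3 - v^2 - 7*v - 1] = 3*v^2 - 2*v - 7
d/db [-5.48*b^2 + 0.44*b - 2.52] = 0.44 - 10.96*b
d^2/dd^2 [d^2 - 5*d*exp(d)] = -5*d*exp(d) - 10*exp(d) + 2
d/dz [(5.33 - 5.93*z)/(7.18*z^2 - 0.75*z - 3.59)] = (42.5774*z^2 - 76.5388*z + 25.2862)/(51.5524*z^4 - 10.77*z^3 - 50.9899*z^2 + 5.385*z + 12.8881)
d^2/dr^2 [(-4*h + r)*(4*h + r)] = 2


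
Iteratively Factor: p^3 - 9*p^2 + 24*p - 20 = (p - 2)*(p^2 - 7*p + 10) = (p - 5)*(p - 2)*(p - 2)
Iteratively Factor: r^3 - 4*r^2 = (r)*(r^2 - 4*r) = r^2*(r - 4)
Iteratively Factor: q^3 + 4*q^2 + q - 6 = (q + 2)*(q^2 + 2*q - 3) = (q - 1)*(q + 2)*(q + 3)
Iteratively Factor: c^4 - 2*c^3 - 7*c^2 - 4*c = (c)*(c^3 - 2*c^2 - 7*c - 4) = c*(c + 1)*(c^2 - 3*c - 4) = c*(c - 4)*(c + 1)*(c + 1)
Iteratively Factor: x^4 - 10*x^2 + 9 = (x + 3)*(x^3 - 3*x^2 - x + 3) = (x - 3)*(x + 3)*(x^2 - 1) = (x - 3)*(x - 1)*(x + 3)*(x + 1)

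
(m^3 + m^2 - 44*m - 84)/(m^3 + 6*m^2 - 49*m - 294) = (m + 2)/(m + 7)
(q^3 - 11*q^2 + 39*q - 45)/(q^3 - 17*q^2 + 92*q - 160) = (q^2 - 6*q + 9)/(q^2 - 12*q + 32)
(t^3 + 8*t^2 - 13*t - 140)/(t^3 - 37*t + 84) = (t + 5)/(t - 3)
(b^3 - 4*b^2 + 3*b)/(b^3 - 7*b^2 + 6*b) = (b - 3)/(b - 6)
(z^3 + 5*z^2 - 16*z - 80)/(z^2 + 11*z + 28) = (z^2 + z - 20)/(z + 7)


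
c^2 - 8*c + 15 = (c - 5)*(c - 3)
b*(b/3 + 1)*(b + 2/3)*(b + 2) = b^4/3 + 17*b^3/9 + 28*b^2/9 + 4*b/3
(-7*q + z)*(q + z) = -7*q^2 - 6*q*z + z^2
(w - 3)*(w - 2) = w^2 - 5*w + 6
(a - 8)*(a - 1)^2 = a^3 - 10*a^2 + 17*a - 8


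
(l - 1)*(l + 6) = l^2 + 5*l - 6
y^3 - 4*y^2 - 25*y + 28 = (y - 7)*(y - 1)*(y + 4)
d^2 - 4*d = d*(d - 4)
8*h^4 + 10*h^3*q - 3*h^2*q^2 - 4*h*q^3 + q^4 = (-4*h + q)*(-2*h + q)*(h + q)^2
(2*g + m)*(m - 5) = 2*g*m - 10*g + m^2 - 5*m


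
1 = 1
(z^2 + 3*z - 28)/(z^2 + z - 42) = (z - 4)/(z - 6)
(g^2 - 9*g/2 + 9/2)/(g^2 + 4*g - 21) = (g - 3/2)/(g + 7)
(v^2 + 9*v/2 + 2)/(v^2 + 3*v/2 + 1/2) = (v + 4)/(v + 1)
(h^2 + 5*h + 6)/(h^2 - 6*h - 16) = (h + 3)/(h - 8)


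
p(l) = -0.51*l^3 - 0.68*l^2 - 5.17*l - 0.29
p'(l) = -1.53*l^2 - 1.36*l - 5.17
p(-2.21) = 13.32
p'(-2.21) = -9.64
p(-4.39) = 52.45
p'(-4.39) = -28.69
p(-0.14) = 0.42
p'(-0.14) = -5.01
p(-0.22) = 0.82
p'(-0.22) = -4.94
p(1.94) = -16.60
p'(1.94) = -13.57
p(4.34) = -77.23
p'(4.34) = -39.89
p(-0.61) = 2.73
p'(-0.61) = -4.91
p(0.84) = -5.41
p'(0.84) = -7.39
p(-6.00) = 116.41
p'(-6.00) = -52.09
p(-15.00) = 1645.51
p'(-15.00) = -329.02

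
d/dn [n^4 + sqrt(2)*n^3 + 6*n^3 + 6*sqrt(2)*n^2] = n*(4*n^2 + 3*sqrt(2)*n + 18*n + 12*sqrt(2))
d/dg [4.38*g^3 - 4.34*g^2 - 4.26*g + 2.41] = 13.14*g^2 - 8.68*g - 4.26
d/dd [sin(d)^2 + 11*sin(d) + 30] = (2*sin(d) + 11)*cos(d)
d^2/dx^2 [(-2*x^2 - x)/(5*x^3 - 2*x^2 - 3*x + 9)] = 2*(-50*x^6 - 75*x^5 - 60*x^4 + 623*x^3 + 162*x^2 - 54*x - 189)/(125*x^9 - 150*x^8 - 165*x^7 + 847*x^6 - 441*x^5 - 756*x^4 + 1512*x^3 - 243*x^2 - 729*x + 729)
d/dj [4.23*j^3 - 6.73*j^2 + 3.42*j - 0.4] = 12.69*j^2 - 13.46*j + 3.42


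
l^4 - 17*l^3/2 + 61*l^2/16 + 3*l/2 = l*(l - 8)*(l - 3/4)*(l + 1/4)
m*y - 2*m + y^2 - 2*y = (m + y)*(y - 2)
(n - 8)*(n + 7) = n^2 - n - 56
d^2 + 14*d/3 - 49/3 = (d - 7/3)*(d + 7)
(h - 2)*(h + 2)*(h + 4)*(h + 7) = h^4 + 11*h^3 + 24*h^2 - 44*h - 112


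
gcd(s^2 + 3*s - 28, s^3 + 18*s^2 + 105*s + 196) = s + 7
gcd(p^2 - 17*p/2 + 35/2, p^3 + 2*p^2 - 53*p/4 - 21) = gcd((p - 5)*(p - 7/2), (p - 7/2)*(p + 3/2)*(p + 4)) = p - 7/2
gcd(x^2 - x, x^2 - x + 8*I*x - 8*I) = x - 1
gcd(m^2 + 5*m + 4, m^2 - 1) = m + 1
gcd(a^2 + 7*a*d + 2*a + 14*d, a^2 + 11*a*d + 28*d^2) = a + 7*d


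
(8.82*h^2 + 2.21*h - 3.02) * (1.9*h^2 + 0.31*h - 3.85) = 16.758*h^4 + 6.9332*h^3 - 39.0099*h^2 - 9.4447*h + 11.627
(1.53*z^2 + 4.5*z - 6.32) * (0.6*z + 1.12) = 0.918*z^3 + 4.4136*z^2 + 1.248*z - 7.0784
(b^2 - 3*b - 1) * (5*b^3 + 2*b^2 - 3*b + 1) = 5*b^5 - 13*b^4 - 14*b^3 + 8*b^2 - 1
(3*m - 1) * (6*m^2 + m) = 18*m^3 - 3*m^2 - m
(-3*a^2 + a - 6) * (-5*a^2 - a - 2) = 15*a^4 - 2*a^3 + 35*a^2 + 4*a + 12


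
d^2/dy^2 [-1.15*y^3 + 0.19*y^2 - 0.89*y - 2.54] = 0.38 - 6.9*y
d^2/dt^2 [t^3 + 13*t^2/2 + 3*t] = 6*t + 13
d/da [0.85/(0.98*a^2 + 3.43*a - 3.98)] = (-1.666*a - 2.9155)/(0.98*a^2 + 3.43*a - 3.98)^2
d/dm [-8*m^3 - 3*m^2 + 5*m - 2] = -24*m^2 - 6*m + 5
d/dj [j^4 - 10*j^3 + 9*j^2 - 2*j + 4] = 4*j^3 - 30*j^2 + 18*j - 2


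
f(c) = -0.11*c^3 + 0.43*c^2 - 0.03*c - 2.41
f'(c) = -0.33*c^2 + 0.86*c - 0.03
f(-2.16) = 0.77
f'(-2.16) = -3.43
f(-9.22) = 120.64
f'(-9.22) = -36.01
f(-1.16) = -1.62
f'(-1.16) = -1.47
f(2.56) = -1.51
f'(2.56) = 0.01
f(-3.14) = 5.33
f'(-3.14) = -5.98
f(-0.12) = -2.40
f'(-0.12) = -0.14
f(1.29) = -1.97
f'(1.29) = 0.53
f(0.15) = -2.41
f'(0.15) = 0.09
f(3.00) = -1.60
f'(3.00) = -0.42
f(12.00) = -130.93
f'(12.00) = -37.23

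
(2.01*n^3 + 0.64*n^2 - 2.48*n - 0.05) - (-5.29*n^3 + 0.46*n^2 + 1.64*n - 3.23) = 7.3*n^3 + 0.18*n^2 - 4.12*n + 3.18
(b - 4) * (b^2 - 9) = b^3 - 4*b^2 - 9*b + 36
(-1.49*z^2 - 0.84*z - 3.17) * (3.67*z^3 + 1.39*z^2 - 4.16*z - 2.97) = -5.4683*z^5 - 5.1539*z^4 - 6.6031*z^3 + 3.5134*z^2 + 15.682*z + 9.4149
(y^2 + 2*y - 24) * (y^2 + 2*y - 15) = y^4 + 4*y^3 - 35*y^2 - 78*y + 360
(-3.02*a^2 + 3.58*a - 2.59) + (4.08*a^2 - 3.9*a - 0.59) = 1.06*a^2 - 0.32*a - 3.18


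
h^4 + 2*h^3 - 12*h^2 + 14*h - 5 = (h - 1)^3*(h + 5)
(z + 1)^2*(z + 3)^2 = z^4 + 8*z^3 + 22*z^2 + 24*z + 9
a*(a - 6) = a^2 - 6*a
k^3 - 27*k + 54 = (k - 3)^2*(k + 6)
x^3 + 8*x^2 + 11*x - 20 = (x - 1)*(x + 4)*(x + 5)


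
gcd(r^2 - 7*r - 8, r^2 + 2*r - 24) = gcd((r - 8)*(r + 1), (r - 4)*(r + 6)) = 1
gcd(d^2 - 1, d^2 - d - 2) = d + 1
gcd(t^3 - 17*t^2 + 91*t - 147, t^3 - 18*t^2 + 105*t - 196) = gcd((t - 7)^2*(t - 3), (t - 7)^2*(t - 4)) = t^2 - 14*t + 49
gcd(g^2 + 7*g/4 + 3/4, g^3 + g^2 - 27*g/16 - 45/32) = g + 3/4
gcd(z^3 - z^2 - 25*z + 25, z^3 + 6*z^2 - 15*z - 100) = z + 5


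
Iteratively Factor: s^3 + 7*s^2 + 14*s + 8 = (s + 2)*(s^2 + 5*s + 4) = (s + 2)*(s + 4)*(s + 1)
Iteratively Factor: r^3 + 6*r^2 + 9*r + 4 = (r + 1)*(r^2 + 5*r + 4) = (r + 1)*(r + 4)*(r + 1)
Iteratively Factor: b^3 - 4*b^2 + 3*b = (b - 3)*(b^2 - b) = (b - 3)*(b - 1)*(b)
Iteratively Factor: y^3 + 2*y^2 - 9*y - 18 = (y - 3)*(y^2 + 5*y + 6) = (y - 3)*(y + 2)*(y + 3)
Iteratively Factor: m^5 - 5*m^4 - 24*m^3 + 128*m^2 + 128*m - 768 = (m + 4)*(m^4 - 9*m^3 + 12*m^2 + 80*m - 192) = (m - 4)*(m + 4)*(m^3 - 5*m^2 - 8*m + 48) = (m - 4)^2*(m + 4)*(m^2 - m - 12) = (m - 4)^3*(m + 4)*(m + 3)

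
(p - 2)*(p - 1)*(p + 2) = p^3 - p^2 - 4*p + 4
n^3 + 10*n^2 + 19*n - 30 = (n - 1)*(n + 5)*(n + 6)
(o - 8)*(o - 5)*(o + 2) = o^3 - 11*o^2 + 14*o + 80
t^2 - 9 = (t - 3)*(t + 3)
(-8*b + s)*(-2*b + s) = 16*b^2 - 10*b*s + s^2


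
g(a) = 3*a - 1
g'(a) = 3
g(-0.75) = -3.25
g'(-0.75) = 3.00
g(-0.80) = -3.40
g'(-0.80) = 3.00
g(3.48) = 9.44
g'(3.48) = 3.00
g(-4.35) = -14.05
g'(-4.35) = 3.00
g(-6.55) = -20.65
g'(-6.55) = 3.00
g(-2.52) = -8.56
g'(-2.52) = 3.00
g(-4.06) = -13.18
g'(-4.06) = 3.00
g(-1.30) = -4.90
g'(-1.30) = 3.00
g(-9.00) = -28.00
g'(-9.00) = 3.00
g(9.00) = 26.00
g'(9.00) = 3.00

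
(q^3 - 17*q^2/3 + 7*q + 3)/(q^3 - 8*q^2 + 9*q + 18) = (q^2 - 8*q/3 - 1)/(q^2 - 5*q - 6)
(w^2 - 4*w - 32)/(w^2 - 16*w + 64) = (w + 4)/(w - 8)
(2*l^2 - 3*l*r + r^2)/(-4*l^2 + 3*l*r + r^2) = (-2*l + r)/(4*l + r)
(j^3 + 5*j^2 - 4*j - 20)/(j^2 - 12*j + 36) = (j^3 + 5*j^2 - 4*j - 20)/(j^2 - 12*j + 36)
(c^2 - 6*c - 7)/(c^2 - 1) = (c - 7)/(c - 1)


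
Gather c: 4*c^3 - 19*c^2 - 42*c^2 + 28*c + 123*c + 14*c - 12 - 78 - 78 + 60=4*c^3 - 61*c^2 + 165*c - 108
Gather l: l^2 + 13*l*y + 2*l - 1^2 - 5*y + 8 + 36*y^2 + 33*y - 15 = l^2 + l*(13*y + 2) + 36*y^2 + 28*y - 8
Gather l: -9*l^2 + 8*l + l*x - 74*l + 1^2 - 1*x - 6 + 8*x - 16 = -9*l^2 + l*(x - 66) + 7*x - 21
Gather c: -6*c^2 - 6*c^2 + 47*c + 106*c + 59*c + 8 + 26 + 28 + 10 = -12*c^2 + 212*c + 72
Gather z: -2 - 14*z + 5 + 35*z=21*z + 3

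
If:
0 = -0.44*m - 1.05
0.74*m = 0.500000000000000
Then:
No Solution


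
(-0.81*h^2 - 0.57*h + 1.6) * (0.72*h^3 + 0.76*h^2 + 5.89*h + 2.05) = -0.5832*h^5 - 1.026*h^4 - 4.0521*h^3 - 3.8018*h^2 + 8.2555*h + 3.28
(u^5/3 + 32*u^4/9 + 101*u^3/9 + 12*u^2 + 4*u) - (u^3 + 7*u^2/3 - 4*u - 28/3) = u^5/3 + 32*u^4/9 + 92*u^3/9 + 29*u^2/3 + 8*u + 28/3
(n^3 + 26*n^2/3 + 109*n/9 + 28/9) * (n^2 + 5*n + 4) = n^5 + 41*n^4/3 + 535*n^3/9 + 295*n^2/3 + 64*n + 112/9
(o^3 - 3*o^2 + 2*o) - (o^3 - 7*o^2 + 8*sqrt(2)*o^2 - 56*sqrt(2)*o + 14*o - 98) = -8*sqrt(2)*o^2 + 4*o^2 - 12*o + 56*sqrt(2)*o + 98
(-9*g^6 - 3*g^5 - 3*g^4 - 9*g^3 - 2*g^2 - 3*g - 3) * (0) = 0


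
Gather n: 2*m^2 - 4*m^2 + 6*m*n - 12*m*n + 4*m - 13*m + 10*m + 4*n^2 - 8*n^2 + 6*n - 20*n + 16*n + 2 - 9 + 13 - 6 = -2*m^2 + m - 4*n^2 + n*(2 - 6*m)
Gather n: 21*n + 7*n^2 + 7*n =7*n^2 + 28*n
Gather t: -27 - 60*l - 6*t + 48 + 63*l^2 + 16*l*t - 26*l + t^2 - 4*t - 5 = 63*l^2 - 86*l + t^2 + t*(16*l - 10) + 16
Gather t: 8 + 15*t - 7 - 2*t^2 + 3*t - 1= -2*t^2 + 18*t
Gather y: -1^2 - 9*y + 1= -9*y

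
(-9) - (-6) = -3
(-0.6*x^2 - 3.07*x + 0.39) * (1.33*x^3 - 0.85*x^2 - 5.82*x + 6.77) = -0.798*x^5 - 3.5731*x^4 + 6.6202*x^3 + 13.4739*x^2 - 23.0537*x + 2.6403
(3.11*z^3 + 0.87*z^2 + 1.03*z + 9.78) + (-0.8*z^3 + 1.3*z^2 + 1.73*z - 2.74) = 2.31*z^3 + 2.17*z^2 + 2.76*z + 7.04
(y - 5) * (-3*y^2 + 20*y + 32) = -3*y^3 + 35*y^2 - 68*y - 160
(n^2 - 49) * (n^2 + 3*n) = n^4 + 3*n^3 - 49*n^2 - 147*n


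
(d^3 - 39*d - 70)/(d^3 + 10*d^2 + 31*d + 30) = (d - 7)/(d + 3)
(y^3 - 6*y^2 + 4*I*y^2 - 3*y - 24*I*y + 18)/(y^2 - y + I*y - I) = (y^2 + 3*y*(-2 + I) - 18*I)/(y - 1)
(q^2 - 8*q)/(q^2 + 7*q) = (q - 8)/(q + 7)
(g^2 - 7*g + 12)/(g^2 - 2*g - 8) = (g - 3)/(g + 2)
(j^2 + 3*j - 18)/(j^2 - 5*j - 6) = (-j^2 - 3*j + 18)/(-j^2 + 5*j + 6)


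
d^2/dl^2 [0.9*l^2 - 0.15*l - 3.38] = 1.80000000000000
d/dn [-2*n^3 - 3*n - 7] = -6*n^2 - 3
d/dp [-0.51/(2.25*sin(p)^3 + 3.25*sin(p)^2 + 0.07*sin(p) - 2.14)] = (3.4425*sin(p)^2 + 3.315*sin(p) + 0.0357)*cos(p)/(2.25*sin(p)^3 + 3.25*sin(p)^2 + 0.07*sin(p) - 2.14)^2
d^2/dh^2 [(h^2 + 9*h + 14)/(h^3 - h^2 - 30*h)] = 2*(h^6 + 27*h^5 + 147*h^4 + 137*h^3 - 1218*h^2 + 1260*h + 12600)/(h^3*(h^6 - 3*h^5 - 87*h^4 + 179*h^3 + 2610*h^2 - 2700*h - 27000))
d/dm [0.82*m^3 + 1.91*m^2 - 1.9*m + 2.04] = 2.46*m^2 + 3.82*m - 1.9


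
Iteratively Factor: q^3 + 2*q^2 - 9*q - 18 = (q + 3)*(q^2 - q - 6) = (q - 3)*(q + 3)*(q + 2)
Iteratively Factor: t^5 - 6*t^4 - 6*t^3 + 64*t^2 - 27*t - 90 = (t + 3)*(t^4 - 9*t^3 + 21*t^2 + t - 30) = (t - 3)*(t + 3)*(t^3 - 6*t^2 + 3*t + 10) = (t - 3)*(t - 2)*(t + 3)*(t^2 - 4*t - 5) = (t - 5)*(t - 3)*(t - 2)*(t + 3)*(t + 1)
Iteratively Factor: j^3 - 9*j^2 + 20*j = (j - 5)*(j^2 - 4*j) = j*(j - 5)*(j - 4)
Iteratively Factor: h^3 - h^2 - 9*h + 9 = (h + 3)*(h^2 - 4*h + 3) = (h - 1)*(h + 3)*(h - 3)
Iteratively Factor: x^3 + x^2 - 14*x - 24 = (x + 3)*(x^2 - 2*x - 8) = (x - 4)*(x + 3)*(x + 2)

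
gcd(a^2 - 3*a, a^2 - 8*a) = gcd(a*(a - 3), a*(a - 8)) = a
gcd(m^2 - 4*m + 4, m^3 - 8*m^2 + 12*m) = m - 2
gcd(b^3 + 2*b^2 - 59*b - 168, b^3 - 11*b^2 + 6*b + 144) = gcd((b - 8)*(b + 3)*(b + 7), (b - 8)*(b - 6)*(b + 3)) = b^2 - 5*b - 24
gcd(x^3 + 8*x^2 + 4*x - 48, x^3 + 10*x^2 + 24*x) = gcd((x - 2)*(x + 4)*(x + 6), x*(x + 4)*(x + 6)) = x^2 + 10*x + 24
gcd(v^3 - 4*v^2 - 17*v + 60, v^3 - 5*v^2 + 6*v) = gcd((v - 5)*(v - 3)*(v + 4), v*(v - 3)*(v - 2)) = v - 3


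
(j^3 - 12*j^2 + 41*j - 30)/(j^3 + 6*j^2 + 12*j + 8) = (j^3 - 12*j^2 + 41*j - 30)/(j^3 + 6*j^2 + 12*j + 8)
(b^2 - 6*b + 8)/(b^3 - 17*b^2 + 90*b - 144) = (b^2 - 6*b + 8)/(b^3 - 17*b^2 + 90*b - 144)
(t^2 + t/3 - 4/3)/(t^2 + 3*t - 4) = (t + 4/3)/(t + 4)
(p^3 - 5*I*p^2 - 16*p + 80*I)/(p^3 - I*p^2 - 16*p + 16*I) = (p - 5*I)/(p - I)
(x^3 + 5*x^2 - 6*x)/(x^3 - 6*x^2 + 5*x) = (x + 6)/(x - 5)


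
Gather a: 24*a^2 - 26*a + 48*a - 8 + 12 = 24*a^2 + 22*a + 4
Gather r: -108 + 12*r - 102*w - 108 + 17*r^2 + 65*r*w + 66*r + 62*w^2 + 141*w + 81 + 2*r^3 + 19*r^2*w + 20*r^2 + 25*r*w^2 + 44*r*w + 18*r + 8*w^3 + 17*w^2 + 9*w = 2*r^3 + r^2*(19*w + 37) + r*(25*w^2 + 109*w + 96) + 8*w^3 + 79*w^2 + 48*w - 135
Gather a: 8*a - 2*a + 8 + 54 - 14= 6*a + 48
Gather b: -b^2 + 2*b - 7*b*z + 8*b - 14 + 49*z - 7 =-b^2 + b*(10 - 7*z) + 49*z - 21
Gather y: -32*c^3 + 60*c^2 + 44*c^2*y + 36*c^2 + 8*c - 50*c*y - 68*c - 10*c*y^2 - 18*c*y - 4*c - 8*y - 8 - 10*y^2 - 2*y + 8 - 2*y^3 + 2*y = -32*c^3 + 96*c^2 - 64*c - 2*y^3 + y^2*(-10*c - 10) + y*(44*c^2 - 68*c - 8)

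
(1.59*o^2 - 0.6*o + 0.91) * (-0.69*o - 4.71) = -1.0971*o^3 - 7.0749*o^2 + 2.1981*o - 4.2861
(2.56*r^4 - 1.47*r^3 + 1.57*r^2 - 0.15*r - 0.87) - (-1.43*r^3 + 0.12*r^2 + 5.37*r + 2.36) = 2.56*r^4 - 0.04*r^3 + 1.45*r^2 - 5.52*r - 3.23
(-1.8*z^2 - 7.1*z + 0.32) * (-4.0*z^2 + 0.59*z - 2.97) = 7.2*z^4 + 27.338*z^3 - 0.122999999999999*z^2 + 21.2758*z - 0.9504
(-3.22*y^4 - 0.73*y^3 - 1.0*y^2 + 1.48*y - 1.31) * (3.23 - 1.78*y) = 5.7316*y^5 - 9.1012*y^4 - 0.5779*y^3 - 5.8644*y^2 + 7.1122*y - 4.2313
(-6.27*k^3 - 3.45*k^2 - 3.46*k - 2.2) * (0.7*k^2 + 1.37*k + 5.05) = -4.389*k^5 - 11.0049*k^4 - 38.812*k^3 - 23.7027*k^2 - 20.487*k - 11.11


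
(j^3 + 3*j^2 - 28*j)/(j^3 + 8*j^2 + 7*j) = (j - 4)/(j + 1)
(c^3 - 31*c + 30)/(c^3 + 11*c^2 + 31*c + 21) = (c^3 - 31*c + 30)/(c^3 + 11*c^2 + 31*c + 21)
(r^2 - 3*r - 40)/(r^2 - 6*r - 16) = (r + 5)/(r + 2)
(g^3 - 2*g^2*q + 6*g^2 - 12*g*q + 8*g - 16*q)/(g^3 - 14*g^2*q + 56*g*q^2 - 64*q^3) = (g^2 + 6*g + 8)/(g^2 - 12*g*q + 32*q^2)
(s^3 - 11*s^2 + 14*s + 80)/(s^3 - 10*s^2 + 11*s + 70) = (s - 8)/(s - 7)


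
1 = 1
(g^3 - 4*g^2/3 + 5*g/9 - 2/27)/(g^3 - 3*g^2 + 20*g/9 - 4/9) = (g - 1/3)/(g - 2)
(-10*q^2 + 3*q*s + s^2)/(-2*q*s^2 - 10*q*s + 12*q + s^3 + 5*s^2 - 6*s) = (5*q + s)/(s^2 + 5*s - 6)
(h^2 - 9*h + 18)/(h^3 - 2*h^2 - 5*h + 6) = (h - 6)/(h^2 + h - 2)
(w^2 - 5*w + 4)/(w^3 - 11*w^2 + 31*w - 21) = (w - 4)/(w^2 - 10*w + 21)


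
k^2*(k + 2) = k^3 + 2*k^2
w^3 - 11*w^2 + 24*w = w*(w - 8)*(w - 3)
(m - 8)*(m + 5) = m^2 - 3*m - 40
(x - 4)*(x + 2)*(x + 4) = x^3 + 2*x^2 - 16*x - 32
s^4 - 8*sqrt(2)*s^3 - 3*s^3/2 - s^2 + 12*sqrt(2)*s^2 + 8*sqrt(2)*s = s*(s - 2)*(s + 1/2)*(s - 8*sqrt(2))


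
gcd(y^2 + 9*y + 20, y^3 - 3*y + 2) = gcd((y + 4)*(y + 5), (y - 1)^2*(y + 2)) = 1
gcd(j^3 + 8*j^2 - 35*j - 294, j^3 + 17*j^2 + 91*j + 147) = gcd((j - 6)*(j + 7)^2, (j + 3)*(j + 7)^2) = j^2 + 14*j + 49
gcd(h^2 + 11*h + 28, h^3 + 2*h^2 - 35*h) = h + 7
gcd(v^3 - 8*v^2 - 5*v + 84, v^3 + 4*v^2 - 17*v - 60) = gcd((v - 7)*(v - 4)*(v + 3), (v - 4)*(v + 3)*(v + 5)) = v^2 - v - 12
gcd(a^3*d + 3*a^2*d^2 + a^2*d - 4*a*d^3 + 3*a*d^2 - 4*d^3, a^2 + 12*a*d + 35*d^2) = 1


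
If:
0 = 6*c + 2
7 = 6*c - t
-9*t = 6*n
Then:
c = -1/3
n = 27/2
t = -9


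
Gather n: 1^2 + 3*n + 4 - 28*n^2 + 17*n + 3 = -28*n^2 + 20*n + 8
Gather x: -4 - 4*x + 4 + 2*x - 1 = -2*x - 1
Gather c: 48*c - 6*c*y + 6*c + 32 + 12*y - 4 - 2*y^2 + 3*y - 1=c*(54 - 6*y) - 2*y^2 + 15*y + 27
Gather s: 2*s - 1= 2*s - 1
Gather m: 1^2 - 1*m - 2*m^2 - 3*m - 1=-2*m^2 - 4*m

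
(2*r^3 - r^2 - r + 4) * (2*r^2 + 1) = 4*r^5 - 2*r^4 + 7*r^2 - r + 4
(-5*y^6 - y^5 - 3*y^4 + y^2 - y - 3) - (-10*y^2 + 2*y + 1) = -5*y^6 - y^5 - 3*y^4 + 11*y^2 - 3*y - 4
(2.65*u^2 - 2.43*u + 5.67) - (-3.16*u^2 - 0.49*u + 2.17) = 5.81*u^2 - 1.94*u + 3.5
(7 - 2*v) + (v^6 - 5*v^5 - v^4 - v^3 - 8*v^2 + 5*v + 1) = v^6 - 5*v^5 - v^4 - v^3 - 8*v^2 + 3*v + 8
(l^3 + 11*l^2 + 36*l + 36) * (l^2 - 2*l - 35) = l^5 + 9*l^4 - 21*l^3 - 421*l^2 - 1332*l - 1260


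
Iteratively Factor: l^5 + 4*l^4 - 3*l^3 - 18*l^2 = (l + 3)*(l^4 + l^3 - 6*l^2) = l*(l + 3)*(l^3 + l^2 - 6*l) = l^2*(l + 3)*(l^2 + l - 6) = l^2*(l + 3)^2*(l - 2)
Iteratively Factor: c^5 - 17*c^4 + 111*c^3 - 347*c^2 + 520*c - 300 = (c - 3)*(c^4 - 14*c^3 + 69*c^2 - 140*c + 100) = (c - 3)*(c - 2)*(c^3 - 12*c^2 + 45*c - 50) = (c - 5)*(c - 3)*(c - 2)*(c^2 - 7*c + 10) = (c - 5)^2*(c - 3)*(c - 2)*(c - 2)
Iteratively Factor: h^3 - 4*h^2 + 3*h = (h)*(h^2 - 4*h + 3) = h*(h - 3)*(h - 1)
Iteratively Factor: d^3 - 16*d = (d)*(d^2 - 16) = d*(d - 4)*(d + 4)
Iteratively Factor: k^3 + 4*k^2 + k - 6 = (k + 2)*(k^2 + 2*k - 3) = (k - 1)*(k + 2)*(k + 3)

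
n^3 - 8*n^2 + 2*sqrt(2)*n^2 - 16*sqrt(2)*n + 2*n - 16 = (n - 8)*(n + sqrt(2))^2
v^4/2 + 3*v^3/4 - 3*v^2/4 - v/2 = v*(v/2 + 1)*(v - 1)*(v + 1/2)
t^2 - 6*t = t*(t - 6)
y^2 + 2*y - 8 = (y - 2)*(y + 4)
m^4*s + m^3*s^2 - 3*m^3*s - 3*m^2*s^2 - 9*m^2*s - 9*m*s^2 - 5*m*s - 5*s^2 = (m - 5)*(m + 1)*(m + s)*(m*s + s)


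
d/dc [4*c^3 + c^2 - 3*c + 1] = 12*c^2 + 2*c - 3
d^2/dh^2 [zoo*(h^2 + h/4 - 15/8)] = zoo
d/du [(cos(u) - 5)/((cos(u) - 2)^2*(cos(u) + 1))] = 2*(cos(u)^2 - 7*cos(u) + 1)*sin(u)/((cos(u) - 2)^3*(cos(u) + 1)^2)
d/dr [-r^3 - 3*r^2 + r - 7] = -3*r^2 - 6*r + 1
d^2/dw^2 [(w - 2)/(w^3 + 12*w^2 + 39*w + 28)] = 6*(3*(w - 2)*(w^2 + 8*w + 13)^2 - (w^2 + 8*w + (w - 2)*(w + 4) + 13)*(w^3 + 12*w^2 + 39*w + 28))/(w^3 + 12*w^2 + 39*w + 28)^3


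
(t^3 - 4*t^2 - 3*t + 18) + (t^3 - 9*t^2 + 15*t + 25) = 2*t^3 - 13*t^2 + 12*t + 43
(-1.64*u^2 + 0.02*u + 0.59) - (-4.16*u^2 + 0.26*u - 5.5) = 2.52*u^2 - 0.24*u + 6.09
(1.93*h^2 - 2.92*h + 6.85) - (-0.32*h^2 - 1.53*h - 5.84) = 2.25*h^2 - 1.39*h + 12.69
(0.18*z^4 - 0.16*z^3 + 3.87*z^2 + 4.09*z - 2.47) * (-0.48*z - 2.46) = -0.0864*z^5 - 0.366*z^4 - 1.464*z^3 - 11.4834*z^2 - 8.8758*z + 6.0762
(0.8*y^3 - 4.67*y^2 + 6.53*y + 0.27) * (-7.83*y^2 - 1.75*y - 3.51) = -6.264*y^5 + 35.1661*y^4 - 45.7654*y^3 + 2.8501*y^2 - 23.3928*y - 0.9477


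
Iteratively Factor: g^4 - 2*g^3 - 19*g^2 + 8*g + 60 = (g - 2)*(g^3 - 19*g - 30) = (g - 5)*(g - 2)*(g^2 + 5*g + 6) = (g - 5)*(g - 2)*(g + 3)*(g + 2)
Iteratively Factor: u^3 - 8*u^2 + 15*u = (u)*(u^2 - 8*u + 15) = u*(u - 5)*(u - 3)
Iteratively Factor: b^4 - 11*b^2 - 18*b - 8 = (b + 1)*(b^3 - b^2 - 10*b - 8) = (b + 1)^2*(b^2 - 2*b - 8) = (b + 1)^2*(b + 2)*(b - 4)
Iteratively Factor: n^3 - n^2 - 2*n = (n)*(n^2 - n - 2) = n*(n - 2)*(n + 1)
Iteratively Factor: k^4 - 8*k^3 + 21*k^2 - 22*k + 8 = (k - 4)*(k^3 - 4*k^2 + 5*k - 2) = (k - 4)*(k - 1)*(k^2 - 3*k + 2) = (k - 4)*(k - 1)^2*(k - 2)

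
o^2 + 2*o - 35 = (o - 5)*(o + 7)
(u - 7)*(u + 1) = u^2 - 6*u - 7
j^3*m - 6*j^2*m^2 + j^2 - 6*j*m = j*(j - 6*m)*(j*m + 1)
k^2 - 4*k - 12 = (k - 6)*(k + 2)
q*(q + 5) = q^2 + 5*q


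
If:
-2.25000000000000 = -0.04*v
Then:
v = 56.25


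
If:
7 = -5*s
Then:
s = -7/5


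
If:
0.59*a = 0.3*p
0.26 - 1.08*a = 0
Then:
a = 0.24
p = 0.47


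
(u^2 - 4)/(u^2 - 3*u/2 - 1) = 2*(u + 2)/(2*u + 1)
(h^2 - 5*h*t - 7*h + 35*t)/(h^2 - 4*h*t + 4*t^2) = (h^2 - 5*h*t - 7*h + 35*t)/(h^2 - 4*h*t + 4*t^2)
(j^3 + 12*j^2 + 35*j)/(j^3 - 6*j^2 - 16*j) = (j^2 + 12*j + 35)/(j^2 - 6*j - 16)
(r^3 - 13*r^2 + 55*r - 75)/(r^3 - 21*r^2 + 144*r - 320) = (r^2 - 8*r + 15)/(r^2 - 16*r + 64)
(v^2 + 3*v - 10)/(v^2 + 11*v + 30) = (v - 2)/(v + 6)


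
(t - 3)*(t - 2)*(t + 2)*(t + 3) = t^4 - 13*t^2 + 36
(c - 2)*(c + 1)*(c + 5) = c^3 + 4*c^2 - 7*c - 10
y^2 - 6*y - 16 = (y - 8)*(y + 2)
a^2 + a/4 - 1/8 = (a - 1/4)*(a + 1/2)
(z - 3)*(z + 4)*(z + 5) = z^3 + 6*z^2 - 7*z - 60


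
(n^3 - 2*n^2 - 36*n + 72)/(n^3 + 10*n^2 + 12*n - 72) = (n - 6)/(n + 6)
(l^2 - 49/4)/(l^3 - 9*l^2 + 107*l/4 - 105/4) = (2*l + 7)/(2*l^2 - 11*l + 15)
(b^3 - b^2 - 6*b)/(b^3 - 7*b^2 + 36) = b/(b - 6)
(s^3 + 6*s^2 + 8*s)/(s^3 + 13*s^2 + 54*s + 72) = s*(s + 2)/(s^2 + 9*s + 18)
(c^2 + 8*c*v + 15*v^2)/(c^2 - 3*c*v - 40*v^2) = (-c - 3*v)/(-c + 8*v)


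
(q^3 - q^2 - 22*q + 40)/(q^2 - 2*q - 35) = (q^2 - 6*q + 8)/(q - 7)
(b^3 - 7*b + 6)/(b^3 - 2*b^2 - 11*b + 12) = (b - 2)/(b - 4)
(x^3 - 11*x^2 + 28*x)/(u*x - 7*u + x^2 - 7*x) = x*(x - 4)/(u + x)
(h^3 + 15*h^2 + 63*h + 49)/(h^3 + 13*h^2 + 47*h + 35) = (h + 7)/(h + 5)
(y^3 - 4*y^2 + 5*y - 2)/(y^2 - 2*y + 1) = y - 2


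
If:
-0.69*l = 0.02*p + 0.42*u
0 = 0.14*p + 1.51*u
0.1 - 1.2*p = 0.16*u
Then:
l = 0.00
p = 0.08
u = -0.01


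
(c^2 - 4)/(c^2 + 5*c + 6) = (c - 2)/(c + 3)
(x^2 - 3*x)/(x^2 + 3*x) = (x - 3)/(x + 3)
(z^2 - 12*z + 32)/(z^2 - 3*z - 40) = (z - 4)/(z + 5)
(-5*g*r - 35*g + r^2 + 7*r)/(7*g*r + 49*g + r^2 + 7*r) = (-5*g + r)/(7*g + r)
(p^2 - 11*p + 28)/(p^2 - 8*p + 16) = (p - 7)/(p - 4)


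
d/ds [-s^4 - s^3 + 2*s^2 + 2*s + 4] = -4*s^3 - 3*s^2 + 4*s + 2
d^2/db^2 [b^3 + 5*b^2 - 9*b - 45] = 6*b + 10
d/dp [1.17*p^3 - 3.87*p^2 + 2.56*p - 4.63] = 3.51*p^2 - 7.74*p + 2.56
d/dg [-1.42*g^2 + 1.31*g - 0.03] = 1.31 - 2.84*g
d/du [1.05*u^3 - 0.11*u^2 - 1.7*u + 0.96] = 3.15*u^2 - 0.22*u - 1.7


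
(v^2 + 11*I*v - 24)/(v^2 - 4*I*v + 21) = (v + 8*I)/(v - 7*I)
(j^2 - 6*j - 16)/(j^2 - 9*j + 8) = (j + 2)/(j - 1)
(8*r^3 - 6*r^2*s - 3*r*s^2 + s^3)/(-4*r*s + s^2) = -2*r^2/s + r + s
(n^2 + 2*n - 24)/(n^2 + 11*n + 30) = (n - 4)/(n + 5)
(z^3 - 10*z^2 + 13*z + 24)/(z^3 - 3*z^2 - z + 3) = (z - 8)/(z - 1)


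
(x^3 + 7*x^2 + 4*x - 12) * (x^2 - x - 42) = x^5 + 6*x^4 - 45*x^3 - 310*x^2 - 156*x + 504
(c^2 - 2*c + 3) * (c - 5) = c^3 - 7*c^2 + 13*c - 15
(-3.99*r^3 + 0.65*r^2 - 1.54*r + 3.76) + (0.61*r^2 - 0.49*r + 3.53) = -3.99*r^3 + 1.26*r^2 - 2.03*r + 7.29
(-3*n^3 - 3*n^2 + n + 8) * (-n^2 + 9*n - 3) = 3*n^5 - 24*n^4 - 19*n^3 + 10*n^2 + 69*n - 24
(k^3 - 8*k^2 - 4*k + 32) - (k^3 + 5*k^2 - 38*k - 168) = -13*k^2 + 34*k + 200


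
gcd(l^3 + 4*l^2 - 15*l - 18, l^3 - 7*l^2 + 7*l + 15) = l^2 - 2*l - 3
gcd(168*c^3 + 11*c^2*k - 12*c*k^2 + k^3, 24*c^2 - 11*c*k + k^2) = 8*c - k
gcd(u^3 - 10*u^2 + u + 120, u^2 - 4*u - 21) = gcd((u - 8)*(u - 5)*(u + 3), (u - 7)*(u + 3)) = u + 3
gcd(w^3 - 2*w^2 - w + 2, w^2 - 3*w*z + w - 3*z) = w + 1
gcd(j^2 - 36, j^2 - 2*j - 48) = j + 6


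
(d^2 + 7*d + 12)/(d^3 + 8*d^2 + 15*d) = (d + 4)/(d*(d + 5))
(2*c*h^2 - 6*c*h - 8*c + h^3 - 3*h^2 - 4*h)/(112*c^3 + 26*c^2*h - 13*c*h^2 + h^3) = (h^2 - 3*h - 4)/(56*c^2 - 15*c*h + h^2)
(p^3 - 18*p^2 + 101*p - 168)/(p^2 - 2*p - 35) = (p^2 - 11*p + 24)/(p + 5)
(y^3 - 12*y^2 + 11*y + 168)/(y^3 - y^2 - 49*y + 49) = (y^2 - 5*y - 24)/(y^2 + 6*y - 7)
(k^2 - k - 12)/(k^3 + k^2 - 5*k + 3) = (k - 4)/(k^2 - 2*k + 1)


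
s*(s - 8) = s^2 - 8*s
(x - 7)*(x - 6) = x^2 - 13*x + 42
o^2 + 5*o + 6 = (o + 2)*(o + 3)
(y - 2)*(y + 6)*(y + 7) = y^3 + 11*y^2 + 16*y - 84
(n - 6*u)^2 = n^2 - 12*n*u + 36*u^2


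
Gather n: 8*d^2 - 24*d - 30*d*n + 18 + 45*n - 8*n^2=8*d^2 - 24*d - 8*n^2 + n*(45 - 30*d) + 18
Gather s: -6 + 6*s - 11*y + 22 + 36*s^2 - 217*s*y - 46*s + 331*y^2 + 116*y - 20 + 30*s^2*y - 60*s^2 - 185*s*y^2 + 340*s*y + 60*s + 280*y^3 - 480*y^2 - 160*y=s^2*(30*y - 24) + s*(-185*y^2 + 123*y + 20) + 280*y^3 - 149*y^2 - 55*y - 4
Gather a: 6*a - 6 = 6*a - 6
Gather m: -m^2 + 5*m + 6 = -m^2 + 5*m + 6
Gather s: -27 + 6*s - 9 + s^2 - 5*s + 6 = s^2 + s - 30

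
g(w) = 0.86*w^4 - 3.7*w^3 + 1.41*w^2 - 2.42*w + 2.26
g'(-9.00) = -3434.66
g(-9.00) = 8478.01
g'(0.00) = -2.42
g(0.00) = 2.26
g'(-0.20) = -3.46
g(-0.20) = 2.83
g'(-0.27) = -4.06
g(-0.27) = 3.09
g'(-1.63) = -51.41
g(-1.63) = 32.05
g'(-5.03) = -735.23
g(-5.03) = 1071.50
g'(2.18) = -13.38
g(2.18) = -15.22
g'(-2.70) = -158.66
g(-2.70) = 137.60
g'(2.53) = -10.63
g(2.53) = -19.52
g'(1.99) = -13.66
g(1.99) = -12.64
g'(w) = 3.44*w^3 - 11.1*w^2 + 2.82*w - 2.42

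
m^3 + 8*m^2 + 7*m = m*(m + 1)*(m + 7)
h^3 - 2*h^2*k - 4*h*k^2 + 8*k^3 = (h - 2*k)^2*(h + 2*k)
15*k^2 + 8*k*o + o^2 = (3*k + o)*(5*k + o)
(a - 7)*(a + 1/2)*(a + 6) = a^3 - a^2/2 - 85*a/2 - 21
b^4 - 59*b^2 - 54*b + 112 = (b - 8)*(b - 1)*(b + 2)*(b + 7)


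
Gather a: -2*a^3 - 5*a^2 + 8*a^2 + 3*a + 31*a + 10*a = -2*a^3 + 3*a^2 + 44*a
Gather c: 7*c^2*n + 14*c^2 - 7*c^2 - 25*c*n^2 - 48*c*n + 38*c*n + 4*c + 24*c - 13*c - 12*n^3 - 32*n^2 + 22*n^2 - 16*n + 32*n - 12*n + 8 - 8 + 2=c^2*(7*n + 7) + c*(-25*n^2 - 10*n + 15) - 12*n^3 - 10*n^2 + 4*n + 2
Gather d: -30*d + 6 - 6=-30*d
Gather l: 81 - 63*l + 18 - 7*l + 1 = 100 - 70*l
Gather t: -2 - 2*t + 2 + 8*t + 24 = 6*t + 24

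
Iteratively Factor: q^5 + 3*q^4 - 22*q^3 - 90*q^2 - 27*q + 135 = (q - 5)*(q^4 + 8*q^3 + 18*q^2 - 27) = (q - 5)*(q - 1)*(q^3 + 9*q^2 + 27*q + 27) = (q - 5)*(q - 1)*(q + 3)*(q^2 + 6*q + 9) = (q - 5)*(q - 1)*(q + 3)^2*(q + 3)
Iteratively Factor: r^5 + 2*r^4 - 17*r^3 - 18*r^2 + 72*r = (r + 3)*(r^4 - r^3 - 14*r^2 + 24*r) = (r - 2)*(r + 3)*(r^3 + r^2 - 12*r) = r*(r - 2)*(r + 3)*(r^2 + r - 12) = r*(r - 2)*(r + 3)*(r + 4)*(r - 3)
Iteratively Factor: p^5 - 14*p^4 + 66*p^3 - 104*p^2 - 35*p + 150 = (p - 3)*(p^4 - 11*p^3 + 33*p^2 - 5*p - 50) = (p - 5)*(p - 3)*(p^3 - 6*p^2 + 3*p + 10) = (p - 5)*(p - 3)*(p - 2)*(p^2 - 4*p - 5) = (p - 5)*(p - 3)*(p - 2)*(p + 1)*(p - 5)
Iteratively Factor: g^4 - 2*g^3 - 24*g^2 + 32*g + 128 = (g + 4)*(g^3 - 6*g^2 + 32) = (g + 2)*(g + 4)*(g^2 - 8*g + 16) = (g - 4)*(g + 2)*(g + 4)*(g - 4)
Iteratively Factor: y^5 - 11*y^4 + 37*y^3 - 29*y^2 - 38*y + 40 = (y - 2)*(y^4 - 9*y^3 + 19*y^2 + 9*y - 20) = (y - 2)*(y + 1)*(y^3 - 10*y^2 + 29*y - 20) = (y - 2)*(y - 1)*(y + 1)*(y^2 - 9*y + 20) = (y - 5)*(y - 2)*(y - 1)*(y + 1)*(y - 4)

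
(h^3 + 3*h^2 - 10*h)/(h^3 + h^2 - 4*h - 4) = h*(h + 5)/(h^2 + 3*h + 2)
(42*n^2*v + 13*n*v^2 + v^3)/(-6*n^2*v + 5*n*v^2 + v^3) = (7*n + v)/(-n + v)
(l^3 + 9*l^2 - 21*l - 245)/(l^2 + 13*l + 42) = (l^2 + 2*l - 35)/(l + 6)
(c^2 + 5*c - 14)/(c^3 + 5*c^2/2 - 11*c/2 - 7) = 2*(c + 7)/(2*c^2 + 9*c + 7)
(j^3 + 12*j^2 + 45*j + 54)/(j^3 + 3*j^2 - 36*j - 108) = (j + 3)/(j - 6)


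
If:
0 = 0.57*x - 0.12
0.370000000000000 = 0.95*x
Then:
No Solution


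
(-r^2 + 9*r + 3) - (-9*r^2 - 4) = 8*r^2 + 9*r + 7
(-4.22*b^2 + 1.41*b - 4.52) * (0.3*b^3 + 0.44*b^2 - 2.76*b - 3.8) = -1.266*b^5 - 1.4338*b^4 + 10.9116*b^3 + 10.1556*b^2 + 7.1172*b + 17.176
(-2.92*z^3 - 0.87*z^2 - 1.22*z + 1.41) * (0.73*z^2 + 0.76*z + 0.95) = -2.1316*z^5 - 2.8543*z^4 - 4.3258*z^3 - 0.7244*z^2 - 0.0874000000000001*z + 1.3395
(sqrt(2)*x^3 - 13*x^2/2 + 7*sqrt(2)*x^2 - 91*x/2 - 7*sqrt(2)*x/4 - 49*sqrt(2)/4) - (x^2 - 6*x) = sqrt(2)*x^3 - 15*x^2/2 + 7*sqrt(2)*x^2 - 79*x/2 - 7*sqrt(2)*x/4 - 49*sqrt(2)/4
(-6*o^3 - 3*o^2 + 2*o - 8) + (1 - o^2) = -6*o^3 - 4*o^2 + 2*o - 7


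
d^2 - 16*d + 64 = (d - 8)^2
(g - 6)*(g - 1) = g^2 - 7*g + 6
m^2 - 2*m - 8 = (m - 4)*(m + 2)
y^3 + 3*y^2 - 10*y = y*(y - 2)*(y + 5)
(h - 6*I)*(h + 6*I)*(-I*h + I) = -I*h^3 + I*h^2 - 36*I*h + 36*I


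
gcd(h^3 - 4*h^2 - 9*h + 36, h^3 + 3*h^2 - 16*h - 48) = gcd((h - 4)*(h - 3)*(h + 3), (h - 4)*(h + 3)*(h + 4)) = h^2 - h - 12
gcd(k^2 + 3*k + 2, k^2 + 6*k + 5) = k + 1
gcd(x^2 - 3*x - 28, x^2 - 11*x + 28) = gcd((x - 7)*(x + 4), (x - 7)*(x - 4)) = x - 7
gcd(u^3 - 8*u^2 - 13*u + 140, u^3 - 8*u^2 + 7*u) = u - 7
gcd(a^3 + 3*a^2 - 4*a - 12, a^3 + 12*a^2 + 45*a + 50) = a + 2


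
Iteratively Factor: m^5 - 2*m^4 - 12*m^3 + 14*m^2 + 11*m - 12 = (m - 4)*(m^4 + 2*m^3 - 4*m^2 - 2*m + 3) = (m - 4)*(m + 1)*(m^3 + m^2 - 5*m + 3) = (m - 4)*(m - 1)*(m + 1)*(m^2 + 2*m - 3) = (m - 4)*(m - 1)*(m + 1)*(m + 3)*(m - 1)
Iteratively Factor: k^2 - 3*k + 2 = (k - 2)*(k - 1)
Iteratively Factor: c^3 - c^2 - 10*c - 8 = (c + 1)*(c^2 - 2*c - 8) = (c - 4)*(c + 1)*(c + 2)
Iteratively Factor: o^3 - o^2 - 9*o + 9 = (o - 3)*(o^2 + 2*o - 3) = (o - 3)*(o - 1)*(o + 3)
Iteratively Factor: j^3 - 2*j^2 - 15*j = (j - 5)*(j^2 + 3*j) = (j - 5)*(j + 3)*(j)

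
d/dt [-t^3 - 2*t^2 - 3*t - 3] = -3*t^2 - 4*t - 3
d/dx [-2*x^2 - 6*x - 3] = -4*x - 6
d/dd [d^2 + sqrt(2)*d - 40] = 2*d + sqrt(2)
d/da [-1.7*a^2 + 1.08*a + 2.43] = 1.08 - 3.4*a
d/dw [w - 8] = 1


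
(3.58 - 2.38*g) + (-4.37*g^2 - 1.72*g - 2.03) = -4.37*g^2 - 4.1*g + 1.55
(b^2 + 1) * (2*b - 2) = 2*b^3 - 2*b^2 + 2*b - 2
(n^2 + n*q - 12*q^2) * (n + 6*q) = n^3 + 7*n^2*q - 6*n*q^2 - 72*q^3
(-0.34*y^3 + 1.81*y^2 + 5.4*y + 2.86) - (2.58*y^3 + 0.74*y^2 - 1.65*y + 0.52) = -2.92*y^3 + 1.07*y^2 + 7.05*y + 2.34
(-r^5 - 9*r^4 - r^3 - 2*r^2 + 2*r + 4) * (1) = -r^5 - 9*r^4 - r^3 - 2*r^2 + 2*r + 4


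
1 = 1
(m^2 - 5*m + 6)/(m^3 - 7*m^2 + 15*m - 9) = (m - 2)/(m^2 - 4*m + 3)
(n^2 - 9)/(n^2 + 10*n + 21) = (n - 3)/(n + 7)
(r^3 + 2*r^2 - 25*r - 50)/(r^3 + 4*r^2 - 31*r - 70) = (r + 5)/(r + 7)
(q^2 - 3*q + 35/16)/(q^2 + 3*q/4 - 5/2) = (q - 7/4)/(q + 2)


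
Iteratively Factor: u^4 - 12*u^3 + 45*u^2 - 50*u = (u - 2)*(u^3 - 10*u^2 + 25*u) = (u - 5)*(u - 2)*(u^2 - 5*u) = u*(u - 5)*(u - 2)*(u - 5)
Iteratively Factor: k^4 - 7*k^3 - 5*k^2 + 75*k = (k - 5)*(k^3 - 2*k^2 - 15*k) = (k - 5)^2*(k^2 + 3*k) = k*(k - 5)^2*(k + 3)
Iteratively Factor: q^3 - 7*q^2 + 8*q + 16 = (q - 4)*(q^2 - 3*q - 4) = (q - 4)^2*(q + 1)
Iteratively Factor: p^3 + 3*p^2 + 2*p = (p + 2)*(p^2 + p) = (p + 1)*(p + 2)*(p)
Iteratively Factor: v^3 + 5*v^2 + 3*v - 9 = (v - 1)*(v^2 + 6*v + 9) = (v - 1)*(v + 3)*(v + 3)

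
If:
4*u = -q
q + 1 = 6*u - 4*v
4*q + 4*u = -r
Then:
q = -8*v/5 - 2/5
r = 24*v/5 + 6/5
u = 2*v/5 + 1/10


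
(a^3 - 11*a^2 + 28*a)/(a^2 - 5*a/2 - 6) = 2*a*(a - 7)/(2*a + 3)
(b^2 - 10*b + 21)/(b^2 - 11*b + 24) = (b - 7)/(b - 8)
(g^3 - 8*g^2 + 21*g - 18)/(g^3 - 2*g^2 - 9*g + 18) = (g - 3)/(g + 3)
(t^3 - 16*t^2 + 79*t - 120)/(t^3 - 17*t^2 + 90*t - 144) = (t - 5)/(t - 6)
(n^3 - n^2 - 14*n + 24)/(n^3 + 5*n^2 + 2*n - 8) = (n^2 - 5*n + 6)/(n^2 + n - 2)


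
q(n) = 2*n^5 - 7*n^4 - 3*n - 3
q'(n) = 10*n^4 - 28*n^3 - 3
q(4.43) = 700.06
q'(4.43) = 1414.09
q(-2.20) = -263.45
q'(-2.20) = 529.40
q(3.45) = -27.52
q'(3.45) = 263.91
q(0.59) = -5.48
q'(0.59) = -7.54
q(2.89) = -96.77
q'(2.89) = 18.72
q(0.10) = -3.30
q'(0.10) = -3.03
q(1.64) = -34.83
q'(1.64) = -54.17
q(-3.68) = -2625.54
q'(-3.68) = 3226.37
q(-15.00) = -1873083.00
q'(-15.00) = 600747.00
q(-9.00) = -164001.00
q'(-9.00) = 86019.00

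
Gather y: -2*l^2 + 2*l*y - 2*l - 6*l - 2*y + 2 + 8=-2*l^2 - 8*l + y*(2*l - 2) + 10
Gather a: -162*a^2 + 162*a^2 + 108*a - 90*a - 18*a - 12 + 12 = 0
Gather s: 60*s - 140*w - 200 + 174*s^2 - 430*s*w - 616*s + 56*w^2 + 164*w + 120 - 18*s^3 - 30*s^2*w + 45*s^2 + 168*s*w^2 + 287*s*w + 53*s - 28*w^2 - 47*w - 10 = -18*s^3 + s^2*(219 - 30*w) + s*(168*w^2 - 143*w - 503) + 28*w^2 - 23*w - 90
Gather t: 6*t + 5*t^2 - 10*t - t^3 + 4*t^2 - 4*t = -t^3 + 9*t^2 - 8*t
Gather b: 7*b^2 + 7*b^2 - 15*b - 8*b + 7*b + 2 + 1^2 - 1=14*b^2 - 16*b + 2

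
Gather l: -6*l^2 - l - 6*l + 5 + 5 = -6*l^2 - 7*l + 10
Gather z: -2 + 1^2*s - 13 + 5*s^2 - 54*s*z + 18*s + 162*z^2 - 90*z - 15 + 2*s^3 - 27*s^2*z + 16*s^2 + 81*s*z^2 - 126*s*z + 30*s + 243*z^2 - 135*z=2*s^3 + 21*s^2 + 49*s + z^2*(81*s + 405) + z*(-27*s^2 - 180*s - 225) - 30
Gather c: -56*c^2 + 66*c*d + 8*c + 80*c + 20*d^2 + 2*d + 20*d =-56*c^2 + c*(66*d + 88) + 20*d^2 + 22*d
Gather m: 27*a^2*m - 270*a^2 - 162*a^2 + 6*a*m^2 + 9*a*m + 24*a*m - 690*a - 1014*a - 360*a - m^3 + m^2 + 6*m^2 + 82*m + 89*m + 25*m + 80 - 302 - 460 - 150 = -432*a^2 - 2064*a - m^3 + m^2*(6*a + 7) + m*(27*a^2 + 33*a + 196) - 832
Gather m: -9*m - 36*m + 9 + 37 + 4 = 50 - 45*m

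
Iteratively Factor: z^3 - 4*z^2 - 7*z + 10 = (z + 2)*(z^2 - 6*z + 5) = (z - 5)*(z + 2)*(z - 1)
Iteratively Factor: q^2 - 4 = (q - 2)*(q + 2)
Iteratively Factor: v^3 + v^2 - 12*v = (v - 3)*(v^2 + 4*v) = v*(v - 3)*(v + 4)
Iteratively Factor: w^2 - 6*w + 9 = (w - 3)*(w - 3)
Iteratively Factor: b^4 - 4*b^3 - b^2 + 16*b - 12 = (b + 2)*(b^3 - 6*b^2 + 11*b - 6) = (b - 2)*(b + 2)*(b^2 - 4*b + 3) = (b - 2)*(b - 1)*(b + 2)*(b - 3)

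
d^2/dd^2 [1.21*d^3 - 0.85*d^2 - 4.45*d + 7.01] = 7.26*d - 1.7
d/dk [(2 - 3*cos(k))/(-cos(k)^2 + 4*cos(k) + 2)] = (3*cos(k)^2 - 4*cos(k) + 14)*sin(k)/(sin(k)^2 + 4*cos(k) + 1)^2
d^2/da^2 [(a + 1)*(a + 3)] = 2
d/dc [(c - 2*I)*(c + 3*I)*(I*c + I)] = 3*I*c^2 + 2*c*(-1 + I) - 1 + 6*I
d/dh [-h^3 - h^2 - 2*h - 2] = -3*h^2 - 2*h - 2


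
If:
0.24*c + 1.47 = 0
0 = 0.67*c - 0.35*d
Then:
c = -6.12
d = -11.72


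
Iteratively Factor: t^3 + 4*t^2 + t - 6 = (t + 2)*(t^2 + 2*t - 3) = (t + 2)*(t + 3)*(t - 1)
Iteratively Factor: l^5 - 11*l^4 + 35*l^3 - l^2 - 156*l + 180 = (l - 2)*(l^4 - 9*l^3 + 17*l^2 + 33*l - 90) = (l - 2)*(l + 2)*(l^3 - 11*l^2 + 39*l - 45) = (l - 3)*(l - 2)*(l + 2)*(l^2 - 8*l + 15) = (l - 3)^2*(l - 2)*(l + 2)*(l - 5)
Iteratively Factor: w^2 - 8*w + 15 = (w - 3)*(w - 5)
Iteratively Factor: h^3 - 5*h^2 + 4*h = (h - 4)*(h^2 - h) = (h - 4)*(h - 1)*(h)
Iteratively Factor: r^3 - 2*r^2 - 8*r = (r)*(r^2 - 2*r - 8) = r*(r + 2)*(r - 4)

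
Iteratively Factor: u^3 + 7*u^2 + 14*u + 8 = (u + 1)*(u^2 + 6*u + 8) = (u + 1)*(u + 2)*(u + 4)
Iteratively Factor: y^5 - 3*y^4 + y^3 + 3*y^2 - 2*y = (y - 1)*(y^4 - 2*y^3 - y^2 + 2*y) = (y - 1)^2*(y^3 - y^2 - 2*y) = (y - 1)^2*(y + 1)*(y^2 - 2*y) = y*(y - 1)^2*(y + 1)*(y - 2)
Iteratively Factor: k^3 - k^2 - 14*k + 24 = (k - 3)*(k^2 + 2*k - 8) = (k - 3)*(k - 2)*(k + 4)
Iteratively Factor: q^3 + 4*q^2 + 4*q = (q + 2)*(q^2 + 2*q) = (q + 2)^2*(q)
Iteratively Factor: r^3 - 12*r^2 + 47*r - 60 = (r - 5)*(r^2 - 7*r + 12) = (r - 5)*(r - 4)*(r - 3)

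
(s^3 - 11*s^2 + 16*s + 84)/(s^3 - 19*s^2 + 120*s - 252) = (s + 2)/(s - 6)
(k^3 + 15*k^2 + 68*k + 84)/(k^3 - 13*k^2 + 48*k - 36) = (k^3 + 15*k^2 + 68*k + 84)/(k^3 - 13*k^2 + 48*k - 36)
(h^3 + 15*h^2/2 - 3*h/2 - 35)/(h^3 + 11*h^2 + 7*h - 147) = (h^2 + h/2 - 5)/(h^2 + 4*h - 21)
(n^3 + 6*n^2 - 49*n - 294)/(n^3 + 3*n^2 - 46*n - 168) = (n + 7)/(n + 4)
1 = 1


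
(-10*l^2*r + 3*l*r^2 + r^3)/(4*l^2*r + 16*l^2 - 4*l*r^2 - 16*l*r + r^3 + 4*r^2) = r*(5*l + r)/(-2*l*r - 8*l + r^2 + 4*r)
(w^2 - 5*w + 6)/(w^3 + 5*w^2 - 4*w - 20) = (w - 3)/(w^2 + 7*w + 10)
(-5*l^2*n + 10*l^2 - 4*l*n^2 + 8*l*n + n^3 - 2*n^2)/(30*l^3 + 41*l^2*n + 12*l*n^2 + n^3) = (-5*l*n + 10*l + n^2 - 2*n)/(30*l^2 + 11*l*n + n^2)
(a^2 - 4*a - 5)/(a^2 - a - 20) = (a + 1)/(a + 4)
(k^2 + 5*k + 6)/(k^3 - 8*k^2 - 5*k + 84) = (k + 2)/(k^2 - 11*k + 28)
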